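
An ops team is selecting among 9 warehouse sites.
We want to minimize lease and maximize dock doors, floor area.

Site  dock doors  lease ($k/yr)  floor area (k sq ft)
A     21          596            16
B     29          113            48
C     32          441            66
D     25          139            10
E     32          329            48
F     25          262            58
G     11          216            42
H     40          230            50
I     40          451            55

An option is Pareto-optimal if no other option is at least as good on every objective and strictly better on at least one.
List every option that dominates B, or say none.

A: worse on dock doors (21 vs 29).
C: worse on lease (441 vs 113).
D: worse on dock doors (25 vs 29).
E: worse on lease (329 vs 113).
F: worse on dock doors (25 vs 29).
G: worse on dock doors (11 vs 29).
H: worse on lease (230 vs 113).
I: worse on lease (451 vs 113).
No option dominates B.

none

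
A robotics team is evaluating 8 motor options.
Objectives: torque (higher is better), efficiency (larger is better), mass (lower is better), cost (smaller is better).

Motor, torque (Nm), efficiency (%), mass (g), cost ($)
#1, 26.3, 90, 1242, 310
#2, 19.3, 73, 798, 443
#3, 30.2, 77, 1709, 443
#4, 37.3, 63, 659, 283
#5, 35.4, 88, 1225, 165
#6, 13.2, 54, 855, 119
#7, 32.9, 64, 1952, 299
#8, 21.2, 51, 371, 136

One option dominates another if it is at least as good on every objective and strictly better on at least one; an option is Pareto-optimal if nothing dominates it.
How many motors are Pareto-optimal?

6

#1: not dominated (best efficiency).
#2: not dominated.
#3: dominated by #5 (torque 35.4≥30.2, efficiency 88≥77, mass 1225≤1709, cost 165≤443).
#4: not dominated (best torque).
#5: not dominated.
#6: not dominated (best cost).
#7: dominated by #5 (torque 35.4≥32.9, efficiency 88≥64, mass 1225≤1952, cost 165≤299).
#8: not dominated (best mass).
Pareto-optimal: #1, #2, #4, #5, #6, #8 → 6.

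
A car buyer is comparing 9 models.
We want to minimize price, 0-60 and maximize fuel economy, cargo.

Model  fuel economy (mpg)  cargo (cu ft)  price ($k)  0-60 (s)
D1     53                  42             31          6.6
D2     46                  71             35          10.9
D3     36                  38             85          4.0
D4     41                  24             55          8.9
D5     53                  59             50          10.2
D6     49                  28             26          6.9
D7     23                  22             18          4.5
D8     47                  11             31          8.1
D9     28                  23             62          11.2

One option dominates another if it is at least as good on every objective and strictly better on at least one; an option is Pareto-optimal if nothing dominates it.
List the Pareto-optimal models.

D1: not dominated.
D2: not dominated (best cargo).
D3: not dominated (best 0-60).
D4: dominated by D1 (fuel economy 53≥41, cargo 42≥24, price 31≤55, 0-60 6.6≤8.9).
D5: not dominated.
D6: not dominated.
D7: not dominated (best price).
D8: dominated by D1 (fuel economy 53≥47, cargo 42≥11, price 31≤31, 0-60 6.6≤8.1).
D9: dominated by D1 (fuel economy 53≥28, cargo 42≥23, price 31≤62, 0-60 6.6≤11.2).

D1, D2, D3, D5, D6, D7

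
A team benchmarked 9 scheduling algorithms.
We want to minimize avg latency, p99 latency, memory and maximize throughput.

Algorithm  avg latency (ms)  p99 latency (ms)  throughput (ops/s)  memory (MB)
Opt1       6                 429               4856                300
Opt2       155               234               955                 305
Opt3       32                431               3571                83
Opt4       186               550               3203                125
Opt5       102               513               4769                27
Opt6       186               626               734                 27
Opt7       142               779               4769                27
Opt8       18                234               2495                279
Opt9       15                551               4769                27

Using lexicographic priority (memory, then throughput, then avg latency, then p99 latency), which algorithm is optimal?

Opt9

First minimize memory: best is 27, kept {Opt5, Opt6, Opt7, Opt9}.
Then maximize throughput: best is 4769, kept {Opt5, Opt7, Opt9}.
Then minimize avg latency: best is 15, kept {Opt9}.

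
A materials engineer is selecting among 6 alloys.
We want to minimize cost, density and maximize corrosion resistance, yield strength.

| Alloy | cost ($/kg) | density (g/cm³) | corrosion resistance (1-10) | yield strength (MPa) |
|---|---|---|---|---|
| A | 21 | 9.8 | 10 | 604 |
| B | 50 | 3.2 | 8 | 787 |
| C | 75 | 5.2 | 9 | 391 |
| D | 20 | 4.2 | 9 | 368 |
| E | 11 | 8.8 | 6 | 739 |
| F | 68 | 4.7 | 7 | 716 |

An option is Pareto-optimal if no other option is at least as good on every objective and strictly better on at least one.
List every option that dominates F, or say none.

B

B: cost 50≤68, density 3.2≤4.7, corrosion resistance 8≥7, yield strength 787≥716 — dominates F.
Others (A, C, D, E) are each worse than F on at least one objective.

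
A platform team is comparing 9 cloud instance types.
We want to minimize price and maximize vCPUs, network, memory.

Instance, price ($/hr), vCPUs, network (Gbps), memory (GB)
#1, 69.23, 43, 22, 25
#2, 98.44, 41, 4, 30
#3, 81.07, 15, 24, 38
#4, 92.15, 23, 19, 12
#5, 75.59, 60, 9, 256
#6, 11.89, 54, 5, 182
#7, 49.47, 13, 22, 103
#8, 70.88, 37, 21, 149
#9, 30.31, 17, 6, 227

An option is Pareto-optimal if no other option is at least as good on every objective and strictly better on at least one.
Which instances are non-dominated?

#1: not dominated.
#2: dominated by #5 (price 75.59≤98.44, vCPUs 60≥41, network 9≥4, memory 256≥30).
#3: not dominated (best network).
#4: dominated by #1 (price 69.23≤92.15, vCPUs 43≥23, network 22≥19, memory 25≥12).
#5: not dominated (best vCPUs).
#6: not dominated (best price).
#7: not dominated.
#8: not dominated.
#9: not dominated.

#1, #3, #5, #6, #7, #8, #9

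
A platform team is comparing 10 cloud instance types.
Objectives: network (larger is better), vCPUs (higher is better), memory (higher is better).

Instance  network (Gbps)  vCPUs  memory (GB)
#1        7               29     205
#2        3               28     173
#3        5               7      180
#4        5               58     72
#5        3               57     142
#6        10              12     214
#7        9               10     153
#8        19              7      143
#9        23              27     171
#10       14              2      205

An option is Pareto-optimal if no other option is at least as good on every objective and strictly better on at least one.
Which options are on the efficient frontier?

#1, #4, #5, #6, #9, #10

#1: not dominated.
#2: dominated by #1 (network 7≥3, vCPUs 29≥28, memory 205≥173).
#3: dominated by #1 (network 7≥5, vCPUs 29≥7, memory 205≥180).
#4: not dominated (best vCPUs).
#5: not dominated.
#6: not dominated (best memory).
#7: dominated by #6 (network 10≥9, vCPUs 12≥10, memory 214≥153).
#8: dominated by #9 (network 23≥19, vCPUs 27≥7, memory 171≥143).
#9: not dominated (best network).
#10: not dominated.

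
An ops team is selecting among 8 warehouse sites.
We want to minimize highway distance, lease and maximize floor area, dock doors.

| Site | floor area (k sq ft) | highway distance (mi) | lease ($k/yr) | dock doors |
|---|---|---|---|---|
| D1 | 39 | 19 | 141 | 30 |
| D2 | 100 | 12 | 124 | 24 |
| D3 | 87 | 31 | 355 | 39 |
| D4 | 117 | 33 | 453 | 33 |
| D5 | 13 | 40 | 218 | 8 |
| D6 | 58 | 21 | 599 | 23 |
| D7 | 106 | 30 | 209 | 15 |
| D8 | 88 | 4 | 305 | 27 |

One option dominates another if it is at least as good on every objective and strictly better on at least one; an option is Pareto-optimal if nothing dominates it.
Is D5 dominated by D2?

D2 vs D5: floor area 100≥13, highway distance 12≤40, lease 124≤218, dock doors 24≥8 — D2 is at least as good on every objective with at least one strict improvement.

Yes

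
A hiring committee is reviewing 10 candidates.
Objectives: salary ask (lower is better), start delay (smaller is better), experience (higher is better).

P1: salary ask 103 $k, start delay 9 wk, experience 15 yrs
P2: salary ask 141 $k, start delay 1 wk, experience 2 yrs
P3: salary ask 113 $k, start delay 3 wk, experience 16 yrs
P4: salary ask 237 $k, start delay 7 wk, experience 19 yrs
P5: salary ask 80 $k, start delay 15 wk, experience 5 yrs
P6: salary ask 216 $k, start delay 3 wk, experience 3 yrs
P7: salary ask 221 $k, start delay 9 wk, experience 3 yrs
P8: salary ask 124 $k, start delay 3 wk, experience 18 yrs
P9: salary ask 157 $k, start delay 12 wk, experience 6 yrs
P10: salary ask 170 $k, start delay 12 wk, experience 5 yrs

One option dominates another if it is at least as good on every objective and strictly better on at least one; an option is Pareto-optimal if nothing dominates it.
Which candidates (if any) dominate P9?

P1, P3, P8

P1: salary ask 103≤157, start delay 9≤12, experience 15≥6 — dominates P9.
P3: salary ask 113≤157, start delay 3≤12, experience 16≥6 — dominates P9.
P8: salary ask 124≤157, start delay 3≤12, experience 18≥6 — dominates P9.
Others (P2, P4, P5, P6, P7, P10) are each worse than P9 on at least one objective.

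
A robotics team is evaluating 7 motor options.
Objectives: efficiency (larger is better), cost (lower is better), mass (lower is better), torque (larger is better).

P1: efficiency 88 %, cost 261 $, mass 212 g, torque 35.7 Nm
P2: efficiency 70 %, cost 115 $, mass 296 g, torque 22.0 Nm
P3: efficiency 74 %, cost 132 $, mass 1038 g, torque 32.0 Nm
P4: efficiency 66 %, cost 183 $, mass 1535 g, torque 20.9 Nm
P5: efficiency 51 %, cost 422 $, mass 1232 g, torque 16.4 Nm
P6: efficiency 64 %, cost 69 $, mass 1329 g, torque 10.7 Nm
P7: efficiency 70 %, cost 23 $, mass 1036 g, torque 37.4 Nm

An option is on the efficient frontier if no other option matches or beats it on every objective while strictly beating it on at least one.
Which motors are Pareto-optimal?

P1: not dominated (best efficiency).
P2: not dominated.
P3: not dominated.
P4: dominated by P2 (efficiency 70≥66, cost 115≤183, mass 296≤1535, torque 22.0≥20.9).
P5: dominated by P1 (efficiency 88≥51, cost 261≤422, mass 212≤1232, torque 35.7≥16.4).
P6: dominated by P7 (efficiency 70≥64, cost 23≤69, mass 1036≤1329, torque 37.4≥10.7).
P7: not dominated (best cost).

P1, P2, P3, P7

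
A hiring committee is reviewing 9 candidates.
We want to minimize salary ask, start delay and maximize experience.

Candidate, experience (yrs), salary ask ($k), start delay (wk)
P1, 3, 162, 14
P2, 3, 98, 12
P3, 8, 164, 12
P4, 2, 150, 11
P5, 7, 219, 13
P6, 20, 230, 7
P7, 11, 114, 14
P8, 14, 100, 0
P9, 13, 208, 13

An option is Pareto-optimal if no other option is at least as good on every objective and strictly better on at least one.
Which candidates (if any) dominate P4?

P8

P8: experience 14≥2, salary ask 100≤150, start delay 0≤11 — dominates P4.
Others (P1, P2, P3, P5, P6, P7, P9) are each worse than P4 on at least one objective.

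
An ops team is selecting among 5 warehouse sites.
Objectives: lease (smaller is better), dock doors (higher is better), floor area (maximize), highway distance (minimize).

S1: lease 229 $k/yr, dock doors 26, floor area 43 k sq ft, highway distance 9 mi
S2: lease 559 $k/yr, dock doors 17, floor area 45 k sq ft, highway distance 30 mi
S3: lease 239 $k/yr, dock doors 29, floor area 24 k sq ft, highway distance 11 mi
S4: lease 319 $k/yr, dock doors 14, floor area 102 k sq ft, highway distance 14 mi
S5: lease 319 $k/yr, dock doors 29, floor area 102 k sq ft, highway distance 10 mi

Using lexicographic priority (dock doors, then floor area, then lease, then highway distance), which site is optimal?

First maximize dock doors: best is 29, kept {S3, S5}.
Then maximize floor area: best is 102, kept {S5}.

S5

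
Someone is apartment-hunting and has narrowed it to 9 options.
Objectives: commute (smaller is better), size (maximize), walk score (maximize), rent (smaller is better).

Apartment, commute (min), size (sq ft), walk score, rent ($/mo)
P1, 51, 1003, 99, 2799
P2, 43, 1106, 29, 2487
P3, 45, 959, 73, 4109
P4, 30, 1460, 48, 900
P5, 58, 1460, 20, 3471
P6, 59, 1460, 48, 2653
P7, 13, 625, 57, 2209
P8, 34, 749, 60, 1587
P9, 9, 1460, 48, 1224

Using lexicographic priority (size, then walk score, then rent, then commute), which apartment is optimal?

P4

First maximize size: best is 1460, kept {P4, P5, P6, P9}.
Then maximize walk score: best is 48, kept {P4, P6, P9}.
Then minimize rent: best is 900, kept {P4}.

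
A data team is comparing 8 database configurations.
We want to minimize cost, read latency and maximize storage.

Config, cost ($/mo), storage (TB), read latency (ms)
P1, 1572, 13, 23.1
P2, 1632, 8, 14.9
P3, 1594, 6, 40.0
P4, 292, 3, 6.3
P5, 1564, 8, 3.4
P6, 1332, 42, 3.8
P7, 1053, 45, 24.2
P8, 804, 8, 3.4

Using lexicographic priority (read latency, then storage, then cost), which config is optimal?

P8

First minimize read latency: best is 3.4, kept {P5, P8}.
Then maximize storage: best is 8, kept {P5, P8}.
Then minimize cost: best is 804, kept {P8}.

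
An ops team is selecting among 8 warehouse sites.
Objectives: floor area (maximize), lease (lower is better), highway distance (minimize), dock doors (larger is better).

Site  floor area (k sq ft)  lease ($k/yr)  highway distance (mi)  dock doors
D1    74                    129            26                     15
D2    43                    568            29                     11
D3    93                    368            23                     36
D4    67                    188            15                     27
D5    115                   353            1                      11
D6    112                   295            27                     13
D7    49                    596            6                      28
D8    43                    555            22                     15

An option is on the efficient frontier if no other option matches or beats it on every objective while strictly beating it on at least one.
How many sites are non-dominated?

D1: not dominated (best lease).
D2: dominated by D1 (floor area 74≥43, lease 129≤568, highway distance 26≤29, dock doors 15≥11).
D3: not dominated (best dock doors).
D4: not dominated.
D5: not dominated (best floor area).
D6: not dominated.
D7: not dominated.
D8: dominated by D4 (floor area 67≥43, lease 188≤555, highway distance 15≤22, dock doors 27≥15).
Pareto-optimal: D1, D3, D4, D5, D6, D7 → 6.

6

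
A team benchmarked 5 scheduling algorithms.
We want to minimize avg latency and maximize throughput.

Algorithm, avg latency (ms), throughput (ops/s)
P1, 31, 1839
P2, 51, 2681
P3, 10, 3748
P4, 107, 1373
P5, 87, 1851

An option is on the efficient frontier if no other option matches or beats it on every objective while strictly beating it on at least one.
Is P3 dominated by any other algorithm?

P1: worse on avg latency (31 vs 10).
P2: worse on avg latency (51 vs 10).
P4: worse on avg latency (107 vs 10).
P5: worse on avg latency (87 vs 10).
No option is at least as good as P3 on every objective and strictly better on one.

No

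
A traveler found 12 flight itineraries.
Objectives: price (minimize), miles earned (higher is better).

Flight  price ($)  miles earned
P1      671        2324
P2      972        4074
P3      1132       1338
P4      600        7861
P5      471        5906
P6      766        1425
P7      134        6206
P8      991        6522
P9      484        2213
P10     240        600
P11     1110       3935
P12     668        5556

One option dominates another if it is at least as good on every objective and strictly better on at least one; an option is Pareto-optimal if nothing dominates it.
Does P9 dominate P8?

P9 vs P8: P9 is worse on miles earned (2213 vs 6522), so it does not dominate P8.

No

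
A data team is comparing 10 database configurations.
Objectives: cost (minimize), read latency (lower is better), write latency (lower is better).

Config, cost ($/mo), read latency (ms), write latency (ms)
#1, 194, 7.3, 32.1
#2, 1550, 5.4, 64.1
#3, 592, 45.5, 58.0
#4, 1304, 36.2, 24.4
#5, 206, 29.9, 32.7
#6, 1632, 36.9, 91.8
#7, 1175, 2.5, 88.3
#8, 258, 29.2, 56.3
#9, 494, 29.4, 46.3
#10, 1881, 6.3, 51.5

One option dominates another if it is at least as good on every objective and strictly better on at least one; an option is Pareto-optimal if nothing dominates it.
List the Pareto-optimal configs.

#1, #2, #4, #7, #10

#1: not dominated (best cost).
#2: not dominated.
#3: dominated by #1 (cost 194≤592, read latency 7.3≤45.5, write latency 32.1≤58.0).
#4: not dominated (best write latency).
#5: dominated by #1 (cost 194≤206, read latency 7.3≤29.9, write latency 32.1≤32.7).
#6: dominated by #1 (cost 194≤1632, read latency 7.3≤36.9, write latency 32.1≤91.8).
#7: not dominated (best read latency).
#8: dominated by #1 (cost 194≤258, read latency 7.3≤29.2, write latency 32.1≤56.3).
#9: dominated by #1 (cost 194≤494, read latency 7.3≤29.4, write latency 32.1≤46.3).
#10: not dominated.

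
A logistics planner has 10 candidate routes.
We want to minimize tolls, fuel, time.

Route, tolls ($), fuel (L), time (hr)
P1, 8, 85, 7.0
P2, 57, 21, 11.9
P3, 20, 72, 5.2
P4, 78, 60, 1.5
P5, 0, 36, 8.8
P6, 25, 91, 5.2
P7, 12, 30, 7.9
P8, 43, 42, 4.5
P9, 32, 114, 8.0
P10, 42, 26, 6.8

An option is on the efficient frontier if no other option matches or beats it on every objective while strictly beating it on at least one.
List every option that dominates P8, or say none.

P1: worse on fuel (85 vs 42).
P2: worse on tolls (57 vs 43).
P3: worse on fuel (72 vs 42).
P4: worse on tolls (78 vs 43).
P5: worse on time (8.8 vs 4.5).
P6: worse on fuel (91 vs 42).
P7: worse on time (7.9 vs 4.5).
P9: worse on fuel (114 vs 42).
P10: worse on time (6.8 vs 4.5).
No option dominates P8.

none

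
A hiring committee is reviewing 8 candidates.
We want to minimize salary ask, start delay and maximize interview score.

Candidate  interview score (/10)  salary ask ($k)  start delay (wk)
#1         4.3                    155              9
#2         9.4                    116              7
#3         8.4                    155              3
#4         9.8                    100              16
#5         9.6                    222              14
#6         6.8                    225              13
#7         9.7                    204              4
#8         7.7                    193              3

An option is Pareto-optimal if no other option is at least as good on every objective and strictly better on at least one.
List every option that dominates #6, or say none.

#2, #3, #7, #8

#2: interview score 9.4≥6.8, salary ask 116≤225, start delay 7≤13 — dominates #6.
#3: interview score 8.4≥6.8, salary ask 155≤225, start delay 3≤13 — dominates #6.
#7: interview score 9.7≥6.8, salary ask 204≤225, start delay 4≤13 — dominates #6.
#8: interview score 7.7≥6.8, salary ask 193≤225, start delay 3≤13 — dominates #6.
Others (#1, #4, #5) are each worse than #6 on at least one objective.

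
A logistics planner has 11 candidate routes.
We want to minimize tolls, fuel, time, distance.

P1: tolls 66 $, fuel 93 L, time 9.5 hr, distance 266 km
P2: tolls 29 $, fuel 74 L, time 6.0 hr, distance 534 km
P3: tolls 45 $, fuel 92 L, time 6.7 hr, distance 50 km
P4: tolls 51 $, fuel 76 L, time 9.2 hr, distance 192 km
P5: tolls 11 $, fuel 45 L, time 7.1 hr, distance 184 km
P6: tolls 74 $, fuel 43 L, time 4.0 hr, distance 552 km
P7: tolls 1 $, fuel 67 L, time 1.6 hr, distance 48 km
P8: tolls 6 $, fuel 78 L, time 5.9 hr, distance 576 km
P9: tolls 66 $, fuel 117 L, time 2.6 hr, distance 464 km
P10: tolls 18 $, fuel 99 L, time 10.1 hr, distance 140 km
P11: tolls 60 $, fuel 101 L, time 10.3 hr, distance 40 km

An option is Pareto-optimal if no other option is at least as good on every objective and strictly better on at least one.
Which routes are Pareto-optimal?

P1: dominated by P3 (tolls 45≤66, fuel 92≤93, time 6.7≤9.5, distance 50≤266).
P2: dominated by P7 (tolls 1≤29, fuel 67≤74, time 1.6≤6.0, distance 48≤534).
P3: dominated by P7 (tolls 1≤45, fuel 67≤92, time 1.6≤6.7, distance 48≤50).
P4: dominated by P5 (tolls 11≤51, fuel 45≤76, time 7.1≤9.2, distance 184≤192).
P5: not dominated.
P6: not dominated (best fuel).
P7: not dominated (best tolls).
P8: dominated by P7 (tolls 1≤6, fuel 67≤78, time 1.6≤5.9, distance 48≤576).
P9: dominated by P7 (tolls 1≤66, fuel 67≤117, time 1.6≤2.6, distance 48≤464).
P10: dominated by P7 (tolls 1≤18, fuel 67≤99, time 1.6≤10.1, distance 48≤140).
P11: not dominated (best distance).

P5, P6, P7, P11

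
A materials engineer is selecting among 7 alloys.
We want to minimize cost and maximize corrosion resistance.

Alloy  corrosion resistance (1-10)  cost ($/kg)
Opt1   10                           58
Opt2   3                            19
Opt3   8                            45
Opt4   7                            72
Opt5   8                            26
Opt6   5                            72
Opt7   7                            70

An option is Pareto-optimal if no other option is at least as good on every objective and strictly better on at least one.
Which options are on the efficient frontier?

Opt1: not dominated (best corrosion resistance).
Opt2: not dominated (best cost).
Opt3: dominated by Opt5 (corrosion resistance 8≥8, cost 26≤45).
Opt4: dominated by Opt1 (corrosion resistance 10≥7, cost 58≤72).
Opt5: not dominated.
Opt6: dominated by Opt1 (corrosion resistance 10≥5, cost 58≤72).
Opt7: dominated by Opt1 (corrosion resistance 10≥7, cost 58≤70).

Opt1, Opt2, Opt5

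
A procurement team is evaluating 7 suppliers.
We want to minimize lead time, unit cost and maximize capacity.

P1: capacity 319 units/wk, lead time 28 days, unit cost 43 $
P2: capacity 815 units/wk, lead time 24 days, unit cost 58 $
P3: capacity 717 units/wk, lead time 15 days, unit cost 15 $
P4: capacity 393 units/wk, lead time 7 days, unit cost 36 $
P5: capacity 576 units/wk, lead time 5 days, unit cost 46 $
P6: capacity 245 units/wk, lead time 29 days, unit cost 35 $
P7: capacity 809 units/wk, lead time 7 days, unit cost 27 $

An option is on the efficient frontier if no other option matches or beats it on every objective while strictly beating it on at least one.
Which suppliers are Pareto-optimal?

P2, P3, P5, P7

P1: dominated by P3 (capacity 717≥319, lead time 15≤28, unit cost 15≤43).
P2: not dominated (best capacity).
P3: not dominated (best unit cost).
P4: dominated by P7 (capacity 809≥393, lead time 7≤7, unit cost 27≤36).
P5: not dominated (best lead time).
P6: dominated by P3 (capacity 717≥245, lead time 15≤29, unit cost 15≤35).
P7: not dominated.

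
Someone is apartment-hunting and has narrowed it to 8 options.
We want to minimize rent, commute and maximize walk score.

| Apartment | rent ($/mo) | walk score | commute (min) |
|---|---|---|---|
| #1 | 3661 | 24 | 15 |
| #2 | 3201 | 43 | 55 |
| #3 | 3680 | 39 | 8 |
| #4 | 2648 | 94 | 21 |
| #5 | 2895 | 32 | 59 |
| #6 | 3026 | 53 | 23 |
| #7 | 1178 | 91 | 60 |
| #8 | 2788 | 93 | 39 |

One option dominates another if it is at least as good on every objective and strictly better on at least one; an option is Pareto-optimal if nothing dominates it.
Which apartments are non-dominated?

#1: not dominated.
#2: dominated by #4 (rent 2648≤3201, walk score 94≥43, commute 21≤55).
#3: not dominated (best commute).
#4: not dominated (best walk score).
#5: dominated by #4 (rent 2648≤2895, walk score 94≥32, commute 21≤59).
#6: dominated by #4 (rent 2648≤3026, walk score 94≥53, commute 21≤23).
#7: not dominated (best rent).
#8: dominated by #4 (rent 2648≤2788, walk score 94≥93, commute 21≤39).

#1, #3, #4, #7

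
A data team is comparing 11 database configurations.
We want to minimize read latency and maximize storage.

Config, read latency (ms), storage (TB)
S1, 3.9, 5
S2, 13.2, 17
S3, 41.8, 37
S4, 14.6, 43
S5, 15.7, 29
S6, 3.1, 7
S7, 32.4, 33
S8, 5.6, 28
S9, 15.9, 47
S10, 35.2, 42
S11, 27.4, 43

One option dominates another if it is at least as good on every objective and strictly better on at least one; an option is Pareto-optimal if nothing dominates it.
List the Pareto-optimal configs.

S1: dominated by S6 (read latency 3.1≤3.9, storage 7≥5).
S2: dominated by S8 (read latency 5.6≤13.2, storage 28≥17).
S3: dominated by S4 (read latency 14.6≤41.8, storage 43≥37).
S4: not dominated.
S5: dominated by S4 (read latency 14.6≤15.7, storage 43≥29).
S6: not dominated (best read latency).
S7: dominated by S4 (read latency 14.6≤32.4, storage 43≥33).
S8: not dominated.
S9: not dominated (best storage).
S10: dominated by S4 (read latency 14.6≤35.2, storage 43≥42).
S11: dominated by S4 (read latency 14.6≤27.4, storage 43≥43).

S4, S6, S8, S9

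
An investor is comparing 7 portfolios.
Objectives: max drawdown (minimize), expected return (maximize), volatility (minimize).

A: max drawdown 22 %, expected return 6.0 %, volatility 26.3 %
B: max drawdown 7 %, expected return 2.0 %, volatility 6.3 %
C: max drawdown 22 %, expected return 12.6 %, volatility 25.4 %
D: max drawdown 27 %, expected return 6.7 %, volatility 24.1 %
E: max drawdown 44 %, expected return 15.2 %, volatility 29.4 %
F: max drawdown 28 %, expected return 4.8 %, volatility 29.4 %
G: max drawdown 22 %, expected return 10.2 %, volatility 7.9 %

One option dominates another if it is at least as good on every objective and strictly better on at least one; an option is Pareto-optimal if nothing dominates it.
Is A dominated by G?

Yes

G vs A: max drawdown 22≤22, expected return 10.2≥6.0, volatility 7.9≤26.3 — G is at least as good on every objective with at least one strict improvement.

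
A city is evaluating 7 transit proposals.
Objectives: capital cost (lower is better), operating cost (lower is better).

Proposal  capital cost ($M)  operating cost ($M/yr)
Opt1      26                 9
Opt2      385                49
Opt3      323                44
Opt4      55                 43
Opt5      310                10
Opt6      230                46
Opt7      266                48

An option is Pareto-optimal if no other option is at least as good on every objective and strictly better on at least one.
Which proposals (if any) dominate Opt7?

Opt1: capital cost 26≤266, operating cost 9≤48 — dominates Opt7.
Opt4: capital cost 55≤266, operating cost 43≤48 — dominates Opt7.
Opt6: capital cost 230≤266, operating cost 46≤48 — dominates Opt7.
Others (Opt2, Opt3, Opt5) are each worse than Opt7 on at least one objective.

Opt1, Opt4, Opt6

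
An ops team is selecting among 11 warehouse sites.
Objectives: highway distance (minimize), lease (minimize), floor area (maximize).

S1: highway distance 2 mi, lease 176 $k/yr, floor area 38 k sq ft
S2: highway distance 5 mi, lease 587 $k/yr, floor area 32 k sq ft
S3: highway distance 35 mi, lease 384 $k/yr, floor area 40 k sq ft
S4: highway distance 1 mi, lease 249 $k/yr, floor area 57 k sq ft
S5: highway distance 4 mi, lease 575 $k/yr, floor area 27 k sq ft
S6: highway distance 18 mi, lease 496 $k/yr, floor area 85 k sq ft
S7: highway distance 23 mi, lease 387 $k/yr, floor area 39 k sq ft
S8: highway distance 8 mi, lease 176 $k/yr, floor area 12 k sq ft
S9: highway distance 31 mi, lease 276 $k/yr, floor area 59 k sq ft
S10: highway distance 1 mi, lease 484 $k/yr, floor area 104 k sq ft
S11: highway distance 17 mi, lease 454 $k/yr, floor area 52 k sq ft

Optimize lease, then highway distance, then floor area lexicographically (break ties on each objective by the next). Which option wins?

S1

First minimize lease: best is 176, kept {S1, S8}.
Then minimize highway distance: best is 2, kept {S1}.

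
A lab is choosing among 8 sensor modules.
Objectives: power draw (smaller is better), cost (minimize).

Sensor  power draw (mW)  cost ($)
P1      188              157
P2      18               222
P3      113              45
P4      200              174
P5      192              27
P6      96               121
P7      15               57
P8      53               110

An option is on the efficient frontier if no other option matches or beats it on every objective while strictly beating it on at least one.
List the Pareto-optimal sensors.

P1: dominated by P3 (power draw 113≤188, cost 45≤157).
P2: dominated by P7 (power draw 15≤18, cost 57≤222).
P3: not dominated.
P4: dominated by P1 (power draw 188≤200, cost 157≤174).
P5: not dominated (best cost).
P6: dominated by P7 (power draw 15≤96, cost 57≤121).
P7: not dominated (best power draw).
P8: dominated by P7 (power draw 15≤53, cost 57≤110).

P3, P5, P7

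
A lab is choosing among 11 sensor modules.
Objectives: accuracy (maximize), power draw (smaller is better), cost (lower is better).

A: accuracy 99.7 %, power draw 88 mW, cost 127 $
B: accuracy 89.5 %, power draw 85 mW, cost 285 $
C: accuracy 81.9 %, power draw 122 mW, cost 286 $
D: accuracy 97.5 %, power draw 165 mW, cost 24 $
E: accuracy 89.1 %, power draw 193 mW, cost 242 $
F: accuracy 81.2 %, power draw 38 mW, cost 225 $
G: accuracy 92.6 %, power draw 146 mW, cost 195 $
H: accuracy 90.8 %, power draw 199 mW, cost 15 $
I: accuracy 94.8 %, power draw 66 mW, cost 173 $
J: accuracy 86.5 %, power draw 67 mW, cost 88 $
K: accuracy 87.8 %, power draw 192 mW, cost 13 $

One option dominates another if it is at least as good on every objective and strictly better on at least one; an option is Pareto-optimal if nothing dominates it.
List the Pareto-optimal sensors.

A, D, F, H, I, J, K

A: not dominated (best accuracy).
B: dominated by I (accuracy 94.8≥89.5, power draw 66≤85, cost 173≤285).
C: dominated by A (accuracy 99.7≥81.9, power draw 88≤122, cost 127≤286).
D: not dominated.
E: dominated by A (accuracy 99.7≥89.1, power draw 88≤193, cost 127≤242).
F: not dominated (best power draw).
G: dominated by A (accuracy 99.7≥92.6, power draw 88≤146, cost 127≤195).
H: not dominated.
I: not dominated.
J: not dominated.
K: not dominated (best cost).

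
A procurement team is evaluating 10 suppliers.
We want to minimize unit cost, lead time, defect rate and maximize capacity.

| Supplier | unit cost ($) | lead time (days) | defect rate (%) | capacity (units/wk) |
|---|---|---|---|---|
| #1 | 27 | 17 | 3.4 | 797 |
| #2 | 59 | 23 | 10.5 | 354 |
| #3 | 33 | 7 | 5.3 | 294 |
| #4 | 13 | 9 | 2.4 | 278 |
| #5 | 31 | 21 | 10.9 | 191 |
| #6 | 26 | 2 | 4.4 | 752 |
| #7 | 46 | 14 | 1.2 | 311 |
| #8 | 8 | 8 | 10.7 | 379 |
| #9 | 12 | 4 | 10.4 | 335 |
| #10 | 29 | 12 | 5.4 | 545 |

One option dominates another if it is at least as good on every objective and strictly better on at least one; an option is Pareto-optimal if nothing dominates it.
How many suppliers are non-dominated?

6

#1: not dominated (best capacity).
#2: dominated by #1 (unit cost 27≤59, lead time 17≤23, defect rate 3.4≤10.5, capacity 797≥354).
#3: dominated by #6 (unit cost 26≤33, lead time 2≤7, defect rate 4.4≤5.3, capacity 752≥294).
#4: not dominated.
#5: dominated by #1 (unit cost 27≤31, lead time 17≤21, defect rate 3.4≤10.9, capacity 797≥191).
#6: not dominated (best lead time).
#7: not dominated (best defect rate).
#8: not dominated (best unit cost).
#9: not dominated.
#10: dominated by #6 (unit cost 26≤29, lead time 2≤12, defect rate 4.4≤5.4, capacity 752≥545).
Pareto-optimal: #1, #4, #6, #7, #8, #9 → 6.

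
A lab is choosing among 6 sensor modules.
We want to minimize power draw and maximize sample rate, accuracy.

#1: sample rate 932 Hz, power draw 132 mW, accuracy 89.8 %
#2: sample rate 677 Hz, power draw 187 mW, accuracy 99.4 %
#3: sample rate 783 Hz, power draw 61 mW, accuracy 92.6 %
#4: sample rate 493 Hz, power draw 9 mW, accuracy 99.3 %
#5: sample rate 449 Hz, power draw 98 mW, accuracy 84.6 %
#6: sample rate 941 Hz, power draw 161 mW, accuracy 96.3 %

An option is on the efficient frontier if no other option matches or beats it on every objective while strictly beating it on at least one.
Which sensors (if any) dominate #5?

#3: sample rate 783≥449, power draw 61≤98, accuracy 92.6≥84.6 — dominates #5.
#4: sample rate 493≥449, power draw 9≤98, accuracy 99.3≥84.6 — dominates #5.
Others (#1, #2, #6) are each worse than #5 on at least one objective.

#3, #4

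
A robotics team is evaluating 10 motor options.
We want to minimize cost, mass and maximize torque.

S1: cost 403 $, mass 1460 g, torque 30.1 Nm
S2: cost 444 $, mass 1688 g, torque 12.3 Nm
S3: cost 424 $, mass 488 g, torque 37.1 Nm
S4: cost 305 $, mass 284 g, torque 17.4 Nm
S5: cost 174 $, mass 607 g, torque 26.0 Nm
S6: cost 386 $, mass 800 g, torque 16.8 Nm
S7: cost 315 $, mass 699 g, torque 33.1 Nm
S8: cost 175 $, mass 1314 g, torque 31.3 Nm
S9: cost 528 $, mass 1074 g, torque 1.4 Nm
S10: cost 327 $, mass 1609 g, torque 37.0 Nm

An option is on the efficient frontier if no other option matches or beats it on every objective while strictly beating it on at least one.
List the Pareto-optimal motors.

S1: dominated by S7 (cost 315≤403, mass 699≤1460, torque 33.1≥30.1).
S2: dominated by S1 (cost 403≤444, mass 1460≤1688, torque 30.1≥12.3).
S3: not dominated (best torque).
S4: not dominated (best mass).
S5: not dominated (best cost).
S6: dominated by S4 (cost 305≤386, mass 284≤800, torque 17.4≥16.8).
S7: not dominated.
S8: not dominated.
S9: dominated by S3 (cost 424≤528, mass 488≤1074, torque 37.1≥1.4).
S10: not dominated.

S3, S4, S5, S7, S8, S10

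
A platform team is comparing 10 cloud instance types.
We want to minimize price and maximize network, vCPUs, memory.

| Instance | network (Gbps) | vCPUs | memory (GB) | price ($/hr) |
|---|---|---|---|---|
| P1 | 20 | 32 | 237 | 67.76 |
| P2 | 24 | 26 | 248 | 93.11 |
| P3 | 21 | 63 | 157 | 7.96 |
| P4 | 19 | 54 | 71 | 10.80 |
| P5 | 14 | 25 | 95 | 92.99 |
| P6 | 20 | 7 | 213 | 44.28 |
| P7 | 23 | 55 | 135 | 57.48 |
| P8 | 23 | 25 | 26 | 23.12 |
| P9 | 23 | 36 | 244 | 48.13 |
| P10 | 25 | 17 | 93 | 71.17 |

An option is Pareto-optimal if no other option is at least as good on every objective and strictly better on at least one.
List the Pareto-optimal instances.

P2, P3, P6, P7, P8, P9, P10

P1: dominated by P9 (network 23≥20, vCPUs 36≥32, memory 244≥237, price 48.13≤67.76).
P2: not dominated (best memory).
P3: not dominated (best vCPUs).
P4: dominated by P3 (network 21≥19, vCPUs 63≥54, memory 157≥71, price 7.96≤10.80).
P5: dominated by P1 (network 20≥14, vCPUs 32≥25, memory 237≥95, price 67.76≤92.99).
P6: not dominated.
P7: not dominated.
P8: not dominated.
P9: not dominated.
P10: not dominated (best network).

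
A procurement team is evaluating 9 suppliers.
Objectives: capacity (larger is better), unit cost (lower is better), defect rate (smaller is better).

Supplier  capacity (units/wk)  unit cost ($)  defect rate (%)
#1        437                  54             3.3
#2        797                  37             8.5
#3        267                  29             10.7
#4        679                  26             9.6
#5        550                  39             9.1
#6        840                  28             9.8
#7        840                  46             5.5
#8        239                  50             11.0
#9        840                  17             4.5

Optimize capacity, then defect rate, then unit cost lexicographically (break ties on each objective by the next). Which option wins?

First maximize capacity: best is 840, kept {#6, #7, #9}.
Then minimize defect rate: best is 4.5, kept {#9}.

#9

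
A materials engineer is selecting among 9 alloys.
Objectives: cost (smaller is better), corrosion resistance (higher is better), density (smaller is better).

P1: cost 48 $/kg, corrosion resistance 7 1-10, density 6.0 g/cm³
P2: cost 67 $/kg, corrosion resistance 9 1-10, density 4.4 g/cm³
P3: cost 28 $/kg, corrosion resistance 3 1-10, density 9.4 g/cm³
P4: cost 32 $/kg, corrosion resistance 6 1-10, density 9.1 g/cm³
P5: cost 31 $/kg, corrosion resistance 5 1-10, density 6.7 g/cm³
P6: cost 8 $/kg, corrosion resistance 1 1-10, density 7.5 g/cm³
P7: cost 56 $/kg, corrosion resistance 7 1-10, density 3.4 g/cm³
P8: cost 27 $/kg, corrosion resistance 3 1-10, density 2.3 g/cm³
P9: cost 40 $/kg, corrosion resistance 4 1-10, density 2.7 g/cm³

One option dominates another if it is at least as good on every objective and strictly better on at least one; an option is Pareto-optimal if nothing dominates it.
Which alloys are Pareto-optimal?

P1: not dominated.
P2: not dominated (best corrosion resistance).
P3: dominated by P8 (cost 27≤28, corrosion resistance 3≥3, density 2.3≤9.4).
P4: not dominated.
P5: not dominated.
P6: not dominated (best cost).
P7: not dominated.
P8: not dominated (best density).
P9: not dominated.

P1, P2, P4, P5, P6, P7, P8, P9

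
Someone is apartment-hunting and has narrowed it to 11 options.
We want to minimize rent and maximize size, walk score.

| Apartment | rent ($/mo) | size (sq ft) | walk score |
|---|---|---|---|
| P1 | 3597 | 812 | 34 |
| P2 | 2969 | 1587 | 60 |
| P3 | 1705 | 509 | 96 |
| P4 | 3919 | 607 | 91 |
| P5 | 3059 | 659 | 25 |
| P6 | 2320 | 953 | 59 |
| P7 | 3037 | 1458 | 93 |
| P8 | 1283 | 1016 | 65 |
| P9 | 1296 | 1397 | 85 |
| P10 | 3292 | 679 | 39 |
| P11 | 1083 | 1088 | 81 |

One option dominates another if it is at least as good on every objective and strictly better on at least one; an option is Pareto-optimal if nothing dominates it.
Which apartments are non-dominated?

P2, P3, P7, P9, P11

P1: dominated by P2 (rent 2969≤3597, size 1587≥812, walk score 60≥34).
P2: not dominated (best size).
P3: not dominated (best walk score).
P4: dominated by P7 (rent 3037≤3919, size 1458≥607, walk score 93≥91).
P5: dominated by P2 (rent 2969≤3059, size 1587≥659, walk score 60≥25).
P6: dominated by P8 (rent 1283≤2320, size 1016≥953, walk score 65≥59).
P7: not dominated.
P8: dominated by P11 (rent 1083≤1283, size 1088≥1016, walk score 81≥65).
P9: not dominated.
P10: dominated by P2 (rent 2969≤3292, size 1587≥679, walk score 60≥39).
P11: not dominated (best rent).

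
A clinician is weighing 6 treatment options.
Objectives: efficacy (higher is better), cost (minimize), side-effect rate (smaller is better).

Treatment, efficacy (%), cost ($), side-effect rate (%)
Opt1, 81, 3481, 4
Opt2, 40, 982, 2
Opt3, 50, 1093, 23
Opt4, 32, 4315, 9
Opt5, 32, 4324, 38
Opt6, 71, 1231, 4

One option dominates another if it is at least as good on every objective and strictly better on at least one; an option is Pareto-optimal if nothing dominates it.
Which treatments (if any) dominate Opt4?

Opt1, Opt2, Opt6

Opt1: efficacy 81≥32, cost 3481≤4315, side-effect rate 4≤9 — dominates Opt4.
Opt2: efficacy 40≥32, cost 982≤4315, side-effect rate 2≤9 — dominates Opt4.
Opt6: efficacy 71≥32, cost 1231≤4315, side-effect rate 4≤9 — dominates Opt4.
Others (Opt3, Opt5) are each worse than Opt4 on at least one objective.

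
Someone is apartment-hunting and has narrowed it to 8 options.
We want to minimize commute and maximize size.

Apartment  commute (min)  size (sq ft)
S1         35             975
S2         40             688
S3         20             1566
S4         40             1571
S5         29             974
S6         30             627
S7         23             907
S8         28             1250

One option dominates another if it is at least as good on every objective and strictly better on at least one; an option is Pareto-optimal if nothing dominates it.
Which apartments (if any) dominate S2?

S1: commute 35≤40, size 975≥688 — dominates S2.
S3: commute 20≤40, size 1566≥688 — dominates S2.
S4: commute 40≤40, size 1571≥688 — dominates S2.
S5: commute 29≤40, size 974≥688 — dominates S2.
S7: commute 23≤40, size 907≥688 — dominates S2.
S8: commute 28≤40, size 1250≥688 — dominates S2.
Others (S6) are each worse than S2 on at least one objective.

S1, S3, S4, S5, S7, S8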